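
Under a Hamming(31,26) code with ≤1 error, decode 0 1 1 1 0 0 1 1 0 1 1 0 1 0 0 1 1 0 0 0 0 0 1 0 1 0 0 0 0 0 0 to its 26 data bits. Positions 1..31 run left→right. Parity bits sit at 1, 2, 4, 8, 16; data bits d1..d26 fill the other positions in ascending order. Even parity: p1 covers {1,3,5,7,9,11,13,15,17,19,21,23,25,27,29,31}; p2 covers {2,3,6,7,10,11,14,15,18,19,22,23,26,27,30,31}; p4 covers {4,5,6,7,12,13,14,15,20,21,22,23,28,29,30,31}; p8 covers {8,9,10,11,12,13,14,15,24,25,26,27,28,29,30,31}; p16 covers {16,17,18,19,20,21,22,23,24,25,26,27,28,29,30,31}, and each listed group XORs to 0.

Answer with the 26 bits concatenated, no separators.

10011110100100000101000000

s1 (pos 1,3,5,7,9,11,13,15,17,19,21,23,25,27,29,31): 0⊕1⊕0⊕1⊕0⊕1⊕1⊕0⊕1⊕0⊕0⊕1⊕1⊕0⊕0⊕0 = 1
s2 (pos 2,3,6,7,10,11,14,15,18,19,22,23,26,27,30,31): 1⊕1⊕0⊕1⊕1⊕1⊕0⊕0⊕0⊕0⊕0⊕1⊕0⊕0⊕0⊕0 = 0
s4 (pos 4,5,6,7,12,13,14,15,20,21,22,23,28,29,30,31): 1⊕0⊕0⊕1⊕0⊕1⊕0⊕0⊕0⊕0⊕0⊕1⊕0⊕0⊕0⊕0 = 0
s8 (pos 8,9,10,11,12,13,14,15,24,25,26,27,28,29,30,31): 1⊕0⊕1⊕1⊕0⊕1⊕0⊕0⊕0⊕1⊕0⊕0⊕0⊕0⊕0⊕0 = 1
s16 (pos 16,17,18,19,20,21,22,23,24,25,26,27,28,29,30,31): 1⊕1⊕0⊕0⊕0⊕0⊕0⊕1⊕0⊕1⊕0⊕0⊕0⊕0⊕0⊕0 = 0
Syndrome s16…s1 = 01001 → error at position 9.
Flip position 9: 0111001101101001100000101000000 → 0111001111101001100000101000000
Read data bits from positions 3,5,6,7,9,10,11,12,13,14,15,17,18,19,20,21,22,23,24,25,26,27,28,29,30,31: 10011110100100000101000000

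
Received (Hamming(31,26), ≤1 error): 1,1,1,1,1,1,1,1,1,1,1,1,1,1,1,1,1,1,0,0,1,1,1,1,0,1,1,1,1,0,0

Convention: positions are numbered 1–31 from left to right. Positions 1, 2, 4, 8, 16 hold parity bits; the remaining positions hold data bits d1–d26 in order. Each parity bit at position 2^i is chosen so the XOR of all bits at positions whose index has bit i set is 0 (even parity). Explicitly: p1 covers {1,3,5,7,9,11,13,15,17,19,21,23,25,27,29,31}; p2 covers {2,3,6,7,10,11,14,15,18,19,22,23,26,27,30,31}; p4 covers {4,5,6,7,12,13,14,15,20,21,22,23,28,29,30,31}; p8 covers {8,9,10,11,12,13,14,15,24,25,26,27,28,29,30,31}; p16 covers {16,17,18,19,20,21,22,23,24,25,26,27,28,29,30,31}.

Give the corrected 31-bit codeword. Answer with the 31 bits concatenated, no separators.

1111111111111111110011110111101

s1 (pos 1,3,5,7,9,11,13,15,17,19,21,23,25,27,29,31): 1⊕1⊕1⊕1⊕1⊕1⊕1⊕1⊕1⊕0⊕1⊕1⊕0⊕1⊕1⊕0 = 1
s2 (pos 2,3,6,7,10,11,14,15,18,19,22,23,26,27,30,31): 1⊕1⊕1⊕1⊕1⊕1⊕1⊕1⊕1⊕0⊕1⊕1⊕1⊕1⊕0⊕0 = 1
s4 (pos 4,5,6,7,12,13,14,15,20,21,22,23,28,29,30,31): 1⊕1⊕1⊕1⊕1⊕1⊕1⊕1⊕0⊕1⊕1⊕1⊕1⊕1⊕0⊕0 = 1
s8 (pos 8,9,10,11,12,13,14,15,24,25,26,27,28,29,30,31): 1⊕1⊕1⊕1⊕1⊕1⊕1⊕1⊕1⊕0⊕1⊕1⊕1⊕1⊕0⊕0 = 1
s16 (pos 16,17,18,19,20,21,22,23,24,25,26,27,28,29,30,31): 1⊕1⊕1⊕0⊕0⊕1⊕1⊕1⊕1⊕0⊕1⊕1⊕1⊕1⊕0⊕0 = 1
Syndrome s16…s1 = 11111 → error at position 31.
Flip position 31: 1111111111111111110011110111100 → 1111111111111111110011110111101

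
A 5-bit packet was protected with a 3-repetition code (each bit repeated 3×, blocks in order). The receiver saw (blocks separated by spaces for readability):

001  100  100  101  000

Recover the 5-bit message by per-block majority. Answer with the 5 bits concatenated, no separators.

00010

Block 1 (001): 1 one → 0
Block 2 (100): 1 one → 0
Block 3 (100): 1 one → 0
Block 4 (101): 2 ones → 1
Block 5 (000): 0 ones → 0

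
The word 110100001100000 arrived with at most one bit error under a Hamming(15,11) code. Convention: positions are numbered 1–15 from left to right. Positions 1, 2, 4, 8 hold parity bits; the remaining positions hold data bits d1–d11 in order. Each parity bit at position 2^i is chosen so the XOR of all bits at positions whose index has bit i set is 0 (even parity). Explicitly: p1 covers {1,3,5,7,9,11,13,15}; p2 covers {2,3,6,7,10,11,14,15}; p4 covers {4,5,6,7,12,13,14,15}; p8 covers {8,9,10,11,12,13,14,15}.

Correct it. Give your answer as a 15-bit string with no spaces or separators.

s1 (pos 1,3,5,7,9,11,13,15): 1⊕0⊕0⊕0⊕1⊕0⊕0⊕0 = 0
s2 (pos 2,3,6,7,10,11,14,15): 1⊕0⊕0⊕0⊕1⊕0⊕0⊕0 = 0
s4 (pos 4,5,6,7,12,13,14,15): 1⊕0⊕0⊕0⊕0⊕0⊕0⊕0 = 1
s8 (pos 8,9,10,11,12,13,14,15): 0⊕1⊕1⊕0⊕0⊕0⊕0⊕0 = 0
Syndrome s8…s1 = 0100 → error at position 4.
Flip position 4: 110100001100000 → 110000001100000

110000001100000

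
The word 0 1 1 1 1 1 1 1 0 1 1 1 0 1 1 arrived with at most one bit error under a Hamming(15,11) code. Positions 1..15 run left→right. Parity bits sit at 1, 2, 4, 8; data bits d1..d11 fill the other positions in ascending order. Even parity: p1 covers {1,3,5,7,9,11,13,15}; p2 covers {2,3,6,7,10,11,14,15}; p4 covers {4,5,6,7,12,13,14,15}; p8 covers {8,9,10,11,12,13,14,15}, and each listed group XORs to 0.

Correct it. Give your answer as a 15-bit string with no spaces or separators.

011101110111011

s1 (pos 1,3,5,7,9,11,13,15): 0⊕1⊕1⊕1⊕0⊕1⊕0⊕1 = 1
s2 (pos 2,3,6,7,10,11,14,15): 1⊕1⊕1⊕1⊕1⊕1⊕1⊕1 = 0
s4 (pos 4,5,6,7,12,13,14,15): 1⊕1⊕1⊕1⊕1⊕0⊕1⊕1 = 1
s8 (pos 8,9,10,11,12,13,14,15): 1⊕0⊕1⊕1⊕1⊕0⊕1⊕1 = 0
Syndrome s8…s1 = 0101 → error at position 5.
Flip position 5: 011111110111011 → 011101110111011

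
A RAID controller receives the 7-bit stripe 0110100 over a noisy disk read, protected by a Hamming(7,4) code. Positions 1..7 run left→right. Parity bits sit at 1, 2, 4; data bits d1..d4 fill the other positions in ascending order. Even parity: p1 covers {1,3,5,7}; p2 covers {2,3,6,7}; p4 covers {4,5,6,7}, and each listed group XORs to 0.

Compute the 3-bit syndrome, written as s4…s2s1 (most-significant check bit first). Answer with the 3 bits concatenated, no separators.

s1 (pos 1,3,5,7): 0⊕1⊕1⊕0 = 0
s2 (pos 2,3,6,7): 1⊕1⊕0⊕0 = 0
s4 (pos 4,5,6,7): 0⊕1⊕0⊕0 = 1
Syndrome s4…s1 = 100 → error at position 4.

100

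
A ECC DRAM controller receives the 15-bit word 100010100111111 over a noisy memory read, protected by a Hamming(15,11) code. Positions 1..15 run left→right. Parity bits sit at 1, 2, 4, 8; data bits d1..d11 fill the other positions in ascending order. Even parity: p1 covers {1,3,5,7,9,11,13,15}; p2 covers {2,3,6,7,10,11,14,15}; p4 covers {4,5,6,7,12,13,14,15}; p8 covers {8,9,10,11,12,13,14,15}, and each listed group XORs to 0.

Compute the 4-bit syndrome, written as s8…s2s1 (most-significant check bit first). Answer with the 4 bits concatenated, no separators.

0010

s1 (pos 1,3,5,7,9,11,13,15): 1⊕0⊕1⊕1⊕0⊕1⊕1⊕1 = 0
s2 (pos 2,3,6,7,10,11,14,15): 0⊕0⊕0⊕1⊕1⊕1⊕1⊕1 = 1
s4 (pos 4,5,6,7,12,13,14,15): 0⊕1⊕0⊕1⊕1⊕1⊕1⊕1 = 0
s8 (pos 8,9,10,11,12,13,14,15): 0⊕0⊕1⊕1⊕1⊕1⊕1⊕1 = 0
Syndrome s8…s1 = 0010 → error at position 2.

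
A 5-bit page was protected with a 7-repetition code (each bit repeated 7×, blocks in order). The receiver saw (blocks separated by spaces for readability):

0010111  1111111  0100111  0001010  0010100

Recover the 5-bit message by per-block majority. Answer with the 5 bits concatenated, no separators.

Block 1 (0010111): 4 ones → 1
Block 2 (1111111): 7 ones → 1
Block 3 (0100111): 4 ones → 1
Block 4 (0001010): 2 ones → 0
Block 5 (0010100): 2 ones → 0

11100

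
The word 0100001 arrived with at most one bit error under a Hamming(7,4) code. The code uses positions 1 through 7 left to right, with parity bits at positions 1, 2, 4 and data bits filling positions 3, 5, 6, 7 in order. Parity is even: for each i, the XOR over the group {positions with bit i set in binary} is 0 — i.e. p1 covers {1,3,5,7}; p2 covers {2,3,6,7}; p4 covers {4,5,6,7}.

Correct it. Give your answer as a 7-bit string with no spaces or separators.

0100101

s1 (pos 1,3,5,7): 0⊕0⊕0⊕1 = 1
s2 (pos 2,3,6,7): 1⊕0⊕0⊕1 = 0
s4 (pos 4,5,6,7): 0⊕0⊕0⊕1 = 1
Syndrome s4…s1 = 101 → error at position 5.
Flip position 5: 0100001 → 0100101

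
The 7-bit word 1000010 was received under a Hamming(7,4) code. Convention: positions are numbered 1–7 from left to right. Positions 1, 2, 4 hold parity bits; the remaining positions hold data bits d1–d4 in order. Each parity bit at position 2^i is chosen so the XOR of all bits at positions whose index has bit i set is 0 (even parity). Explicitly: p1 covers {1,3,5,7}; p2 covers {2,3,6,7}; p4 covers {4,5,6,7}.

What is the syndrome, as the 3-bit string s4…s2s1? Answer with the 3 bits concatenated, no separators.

111

s1 (pos 1,3,5,7): 1⊕0⊕0⊕0 = 1
s2 (pos 2,3,6,7): 0⊕0⊕1⊕0 = 1
s4 (pos 4,5,6,7): 0⊕0⊕1⊕0 = 1
Syndrome s4…s1 = 111 → error at position 7.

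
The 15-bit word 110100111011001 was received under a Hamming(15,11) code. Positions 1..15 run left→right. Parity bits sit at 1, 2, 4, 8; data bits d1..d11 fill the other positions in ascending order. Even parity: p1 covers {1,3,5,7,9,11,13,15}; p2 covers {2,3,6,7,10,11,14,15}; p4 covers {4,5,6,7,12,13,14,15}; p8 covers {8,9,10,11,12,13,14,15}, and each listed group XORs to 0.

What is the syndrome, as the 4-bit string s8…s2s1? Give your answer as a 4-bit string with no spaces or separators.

1001

s1 (pos 1,3,5,7,9,11,13,15): 1⊕0⊕0⊕1⊕1⊕1⊕0⊕1 = 1
s2 (pos 2,3,6,7,10,11,14,15): 1⊕0⊕0⊕1⊕0⊕1⊕0⊕1 = 0
s4 (pos 4,5,6,7,12,13,14,15): 1⊕0⊕0⊕1⊕1⊕0⊕0⊕1 = 0
s8 (pos 8,9,10,11,12,13,14,15): 1⊕1⊕0⊕1⊕1⊕0⊕0⊕1 = 1
Syndrome s8…s1 = 1001 → error at position 9.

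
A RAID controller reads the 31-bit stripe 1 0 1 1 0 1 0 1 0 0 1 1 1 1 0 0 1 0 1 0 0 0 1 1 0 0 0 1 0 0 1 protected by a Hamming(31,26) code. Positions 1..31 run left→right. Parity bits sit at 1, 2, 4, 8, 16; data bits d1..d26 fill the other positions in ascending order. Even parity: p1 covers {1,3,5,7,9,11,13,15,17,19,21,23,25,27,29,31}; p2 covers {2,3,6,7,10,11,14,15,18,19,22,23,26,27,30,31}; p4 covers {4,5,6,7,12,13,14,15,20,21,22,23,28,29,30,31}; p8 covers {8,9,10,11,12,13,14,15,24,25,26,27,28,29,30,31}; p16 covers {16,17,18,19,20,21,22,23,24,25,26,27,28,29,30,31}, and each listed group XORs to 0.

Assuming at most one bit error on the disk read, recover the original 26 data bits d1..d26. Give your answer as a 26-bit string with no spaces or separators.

s1 (pos 1,3,5,7,9,11,13,15,17,19,21,23,25,27,29,31): 1⊕1⊕0⊕0⊕0⊕1⊕1⊕0⊕1⊕1⊕0⊕1⊕0⊕0⊕0⊕1 = 0
s2 (pos 2,3,6,7,10,11,14,15,18,19,22,23,26,27,30,31): 0⊕1⊕1⊕0⊕0⊕1⊕1⊕0⊕0⊕1⊕0⊕1⊕0⊕0⊕0⊕1 = 1
s4 (pos 4,5,6,7,12,13,14,15,20,21,22,23,28,29,30,31): 1⊕0⊕1⊕0⊕1⊕1⊕1⊕0⊕0⊕0⊕0⊕1⊕1⊕0⊕0⊕1 = 0
s8 (pos 8,9,10,11,12,13,14,15,24,25,26,27,28,29,30,31): 1⊕0⊕0⊕1⊕1⊕1⊕1⊕0⊕1⊕0⊕0⊕0⊕1⊕0⊕0⊕1 = 0
s16 (pos 16,17,18,19,20,21,22,23,24,25,26,27,28,29,30,31): 0⊕1⊕0⊕1⊕0⊕0⊕0⊕1⊕1⊕0⊕0⊕0⊕1⊕0⊕0⊕1 = 0
Syndrome s16…s1 = 00010 → error at position 2.
Flip position 2: 1011010100111100101000110001001 → 1111010100111100101000110001001
Read data bits from positions 3,5,6,7,9,10,11,12,13,14,15,17,18,19,20,21,22,23,24,25,26,27,28,29,30,31: 10100011110101000110001001

10100011110101000110001001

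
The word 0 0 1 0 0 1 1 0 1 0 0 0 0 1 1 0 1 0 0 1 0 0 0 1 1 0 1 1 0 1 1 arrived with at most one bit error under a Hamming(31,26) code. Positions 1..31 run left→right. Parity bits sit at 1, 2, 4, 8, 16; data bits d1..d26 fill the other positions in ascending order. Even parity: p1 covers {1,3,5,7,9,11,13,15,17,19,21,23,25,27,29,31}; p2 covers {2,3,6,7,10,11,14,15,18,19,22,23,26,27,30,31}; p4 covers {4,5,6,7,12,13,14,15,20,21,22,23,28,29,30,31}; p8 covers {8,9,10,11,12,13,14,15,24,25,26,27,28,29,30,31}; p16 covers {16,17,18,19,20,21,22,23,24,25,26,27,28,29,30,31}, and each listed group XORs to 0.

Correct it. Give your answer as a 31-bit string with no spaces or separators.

s1 (pos 1,3,5,7,9,11,13,15,17,19,21,23,25,27,29,31): 0⊕1⊕0⊕1⊕1⊕0⊕0⊕1⊕1⊕0⊕0⊕0⊕1⊕1⊕0⊕1 = 0
s2 (pos 2,3,6,7,10,11,14,15,18,19,22,23,26,27,30,31): 0⊕1⊕1⊕1⊕0⊕0⊕1⊕1⊕0⊕0⊕0⊕0⊕0⊕1⊕1⊕1 = 0
s4 (pos 4,5,6,7,12,13,14,15,20,21,22,23,28,29,30,31): 0⊕0⊕1⊕1⊕0⊕0⊕1⊕1⊕1⊕0⊕0⊕0⊕1⊕0⊕1⊕1 = 0
s8 (pos 8,9,10,11,12,13,14,15,24,25,26,27,28,29,30,31): 0⊕1⊕0⊕0⊕0⊕0⊕1⊕1⊕1⊕1⊕0⊕1⊕1⊕0⊕1⊕1 = 1
s16 (pos 16,17,18,19,20,21,22,23,24,25,26,27,28,29,30,31): 0⊕1⊕0⊕0⊕1⊕0⊕0⊕0⊕1⊕1⊕0⊕1⊕1⊕0⊕1⊕1 = 0
Syndrome s16…s1 = 01000 → error at position 8.
Flip position 8: 0010011010000110100100011011011 → 0010011110000110100100011011011

0010011110000110100100011011011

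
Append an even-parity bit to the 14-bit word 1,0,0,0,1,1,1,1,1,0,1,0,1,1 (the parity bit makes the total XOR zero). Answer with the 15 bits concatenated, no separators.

XOR of the 14 data bits: 1⊕0⊕0⊕0⊕1⊕1⊕1⊕1⊕1⊕0⊕1⊕0⊕1⊕1 = 1
Parity bit = 1 (so all 15 bits XOR to 0).

100011111010111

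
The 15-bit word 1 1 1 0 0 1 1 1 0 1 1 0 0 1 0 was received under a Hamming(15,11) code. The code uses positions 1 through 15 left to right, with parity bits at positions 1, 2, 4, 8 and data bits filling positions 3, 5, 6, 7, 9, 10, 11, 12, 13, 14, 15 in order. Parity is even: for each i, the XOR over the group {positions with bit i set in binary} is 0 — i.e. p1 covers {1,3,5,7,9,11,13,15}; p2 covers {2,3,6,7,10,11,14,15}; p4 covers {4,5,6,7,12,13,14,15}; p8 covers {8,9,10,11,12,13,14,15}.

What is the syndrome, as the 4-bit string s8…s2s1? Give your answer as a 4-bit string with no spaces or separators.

s1 (pos 1,3,5,7,9,11,13,15): 1⊕1⊕0⊕1⊕0⊕1⊕0⊕0 = 0
s2 (pos 2,3,6,7,10,11,14,15): 1⊕1⊕1⊕1⊕1⊕1⊕1⊕0 = 1
s4 (pos 4,5,6,7,12,13,14,15): 0⊕0⊕1⊕1⊕0⊕0⊕1⊕0 = 1
s8 (pos 8,9,10,11,12,13,14,15): 1⊕0⊕1⊕1⊕0⊕0⊕1⊕0 = 0
Syndrome s8…s1 = 0110 → error at position 6.

0110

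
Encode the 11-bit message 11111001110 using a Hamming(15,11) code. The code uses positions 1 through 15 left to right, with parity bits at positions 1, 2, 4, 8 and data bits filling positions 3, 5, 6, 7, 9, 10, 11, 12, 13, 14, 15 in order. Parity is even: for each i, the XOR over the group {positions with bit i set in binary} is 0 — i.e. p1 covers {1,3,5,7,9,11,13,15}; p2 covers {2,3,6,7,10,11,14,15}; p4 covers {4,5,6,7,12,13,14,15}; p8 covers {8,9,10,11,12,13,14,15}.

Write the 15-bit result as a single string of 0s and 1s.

Place data at non-parity positions: p1 p2 1 p4 1 1 1 p8 1 0 0 1 1 1 0
p1 (pos 1,3,5,7,9,11,13,15): XOR of data positions = 1⊕1⊕1⊕1⊕0⊕1⊕0 = 1
p2 (pos 2,3,6,7,10,11,14,15): XOR of data positions = 1⊕1⊕1⊕0⊕0⊕1⊕0 = 0
p4 (pos 4,5,6,7,12,13,14,15): XOR of data positions = 1⊕1⊕1⊕1⊕1⊕1⊕0 = 0
p8 (pos 8,9,10,11,12,13,14,15): XOR of data positions = 1⊕0⊕0⊕1⊕1⊕1⊕0 = 0
Codeword: 101011101001110

101011101001110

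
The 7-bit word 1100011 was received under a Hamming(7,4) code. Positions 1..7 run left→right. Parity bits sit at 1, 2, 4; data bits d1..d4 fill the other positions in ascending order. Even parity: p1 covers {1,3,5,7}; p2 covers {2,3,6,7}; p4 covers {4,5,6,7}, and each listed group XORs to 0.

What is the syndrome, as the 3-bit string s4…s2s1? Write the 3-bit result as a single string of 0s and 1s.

s1 (pos 1,3,5,7): 1⊕0⊕0⊕1 = 0
s2 (pos 2,3,6,7): 1⊕0⊕1⊕1 = 1
s4 (pos 4,5,6,7): 0⊕0⊕1⊕1 = 0
Syndrome s4…s1 = 010 → error at position 2.

010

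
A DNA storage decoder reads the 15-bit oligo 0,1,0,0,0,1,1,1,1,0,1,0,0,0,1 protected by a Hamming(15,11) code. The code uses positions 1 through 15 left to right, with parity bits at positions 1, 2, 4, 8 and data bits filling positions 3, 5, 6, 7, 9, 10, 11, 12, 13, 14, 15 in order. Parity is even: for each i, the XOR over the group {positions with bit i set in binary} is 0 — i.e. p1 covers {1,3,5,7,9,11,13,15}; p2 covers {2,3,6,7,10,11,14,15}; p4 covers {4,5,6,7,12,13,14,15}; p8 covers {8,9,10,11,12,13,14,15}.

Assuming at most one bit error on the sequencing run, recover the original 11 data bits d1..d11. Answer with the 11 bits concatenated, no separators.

00011010001

s1 (pos 1,3,5,7,9,11,13,15): 0⊕0⊕0⊕1⊕1⊕1⊕0⊕1 = 0
s2 (pos 2,3,6,7,10,11,14,15): 1⊕0⊕1⊕1⊕0⊕1⊕0⊕1 = 1
s4 (pos 4,5,6,7,12,13,14,15): 0⊕0⊕1⊕1⊕0⊕0⊕0⊕1 = 1
s8 (pos 8,9,10,11,12,13,14,15): 1⊕1⊕0⊕1⊕0⊕0⊕0⊕1 = 0
Syndrome s8…s1 = 0110 → error at position 6.
Flip position 6: 010001111010001 → 010000111010001
Read data bits from positions 3,5,6,7,9,10,11,12,13,14,15: 00011010001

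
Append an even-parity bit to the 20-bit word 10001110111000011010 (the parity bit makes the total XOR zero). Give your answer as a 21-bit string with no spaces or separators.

100011101110000110100

XOR of the 20 data bits: 1⊕0⊕0⊕0⊕1⊕1⊕1⊕0⊕1⊕1⊕1⊕0⊕0⊕0⊕0⊕1⊕1⊕0⊕1⊕0 = 0
Parity bit = 0 (so all 21 bits XOR to 0).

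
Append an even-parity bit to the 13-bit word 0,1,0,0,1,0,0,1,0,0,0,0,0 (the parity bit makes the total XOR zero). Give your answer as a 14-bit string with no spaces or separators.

XOR of the 13 data bits: 0⊕1⊕0⊕0⊕1⊕0⊕0⊕1⊕0⊕0⊕0⊕0⊕0 = 1
Parity bit = 1 (so all 14 bits XOR to 0).

01001001000001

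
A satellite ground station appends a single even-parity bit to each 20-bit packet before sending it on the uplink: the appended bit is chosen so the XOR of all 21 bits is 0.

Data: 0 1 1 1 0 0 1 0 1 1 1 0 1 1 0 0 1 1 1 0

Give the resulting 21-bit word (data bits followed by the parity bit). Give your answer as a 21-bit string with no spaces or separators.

XOR of the 20 data bits: 0⊕1⊕1⊕1⊕0⊕0⊕1⊕0⊕1⊕1⊕1⊕0⊕1⊕1⊕0⊕0⊕1⊕1⊕1⊕0 = 0
Parity bit = 0 (so all 21 bits XOR to 0).

011100101110110011100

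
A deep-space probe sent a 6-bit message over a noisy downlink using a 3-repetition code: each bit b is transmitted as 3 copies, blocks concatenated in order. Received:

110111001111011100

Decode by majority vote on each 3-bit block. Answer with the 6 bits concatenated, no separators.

110110

Block 1 (110): 2 ones → 1
Block 2 (111): 3 ones → 1
Block 3 (001): 1 one → 0
Block 4 (111): 3 ones → 1
Block 5 (011): 2 ones → 1
Block 6 (100): 1 one → 0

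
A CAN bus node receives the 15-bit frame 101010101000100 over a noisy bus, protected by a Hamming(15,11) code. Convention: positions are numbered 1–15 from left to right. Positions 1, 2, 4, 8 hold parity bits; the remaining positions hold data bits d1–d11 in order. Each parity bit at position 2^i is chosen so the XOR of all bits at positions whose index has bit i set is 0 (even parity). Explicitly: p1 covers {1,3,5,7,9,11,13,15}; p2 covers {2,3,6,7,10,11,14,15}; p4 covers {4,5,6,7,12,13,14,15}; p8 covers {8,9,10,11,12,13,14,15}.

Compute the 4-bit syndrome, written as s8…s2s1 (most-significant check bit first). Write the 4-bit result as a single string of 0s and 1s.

0100

s1 (pos 1,3,5,7,9,11,13,15): 1⊕1⊕1⊕1⊕1⊕0⊕1⊕0 = 0
s2 (pos 2,3,6,7,10,11,14,15): 0⊕1⊕0⊕1⊕0⊕0⊕0⊕0 = 0
s4 (pos 4,5,6,7,12,13,14,15): 0⊕1⊕0⊕1⊕0⊕1⊕0⊕0 = 1
s8 (pos 8,9,10,11,12,13,14,15): 0⊕1⊕0⊕0⊕0⊕1⊕0⊕0 = 0
Syndrome s8…s1 = 0100 → error at position 4.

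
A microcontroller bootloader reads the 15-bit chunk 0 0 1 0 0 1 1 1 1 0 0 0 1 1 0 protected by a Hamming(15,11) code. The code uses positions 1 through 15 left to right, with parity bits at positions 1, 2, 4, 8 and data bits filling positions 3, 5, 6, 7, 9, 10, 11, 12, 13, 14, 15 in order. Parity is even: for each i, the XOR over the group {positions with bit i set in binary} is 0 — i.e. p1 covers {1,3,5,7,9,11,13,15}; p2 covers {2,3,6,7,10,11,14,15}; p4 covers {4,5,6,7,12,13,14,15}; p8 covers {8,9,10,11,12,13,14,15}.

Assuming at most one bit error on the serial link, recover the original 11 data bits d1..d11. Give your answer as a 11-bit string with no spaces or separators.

10111000110

s1 (pos 1,3,5,7,9,11,13,15): 0⊕1⊕0⊕1⊕1⊕0⊕1⊕0 = 0
s2 (pos 2,3,6,7,10,11,14,15): 0⊕1⊕1⊕1⊕0⊕0⊕1⊕0 = 0
s4 (pos 4,5,6,7,12,13,14,15): 0⊕0⊕1⊕1⊕0⊕1⊕1⊕0 = 0
s8 (pos 8,9,10,11,12,13,14,15): 1⊕1⊕0⊕0⊕0⊕1⊕1⊕0 = 0
Syndrome s8…s1 = 0000 → no error.
Read data bits from positions 3,5,6,7,9,10,11,12,13,14,15: 10111000110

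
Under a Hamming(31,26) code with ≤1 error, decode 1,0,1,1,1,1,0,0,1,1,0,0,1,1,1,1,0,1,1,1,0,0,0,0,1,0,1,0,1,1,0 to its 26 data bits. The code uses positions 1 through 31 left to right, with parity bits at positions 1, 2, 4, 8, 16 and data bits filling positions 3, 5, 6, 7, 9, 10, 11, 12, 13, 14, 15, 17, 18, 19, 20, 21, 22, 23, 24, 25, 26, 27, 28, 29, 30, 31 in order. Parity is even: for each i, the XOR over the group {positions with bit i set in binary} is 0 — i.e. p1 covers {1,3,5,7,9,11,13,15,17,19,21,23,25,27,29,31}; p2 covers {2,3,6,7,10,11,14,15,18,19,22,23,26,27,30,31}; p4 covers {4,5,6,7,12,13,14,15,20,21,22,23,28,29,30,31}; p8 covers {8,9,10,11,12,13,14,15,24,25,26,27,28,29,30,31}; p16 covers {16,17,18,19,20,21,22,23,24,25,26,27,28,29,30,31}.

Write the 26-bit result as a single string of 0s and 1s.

s1 (pos 1,3,5,7,9,11,13,15,17,19,21,23,25,27,29,31): 1⊕1⊕1⊕0⊕1⊕0⊕1⊕1⊕0⊕1⊕0⊕0⊕1⊕1⊕1⊕0 = 0
s2 (pos 2,3,6,7,10,11,14,15,18,19,22,23,26,27,30,31): 0⊕1⊕1⊕0⊕1⊕0⊕1⊕1⊕1⊕1⊕0⊕0⊕0⊕1⊕1⊕0 = 1
s4 (pos 4,5,6,7,12,13,14,15,20,21,22,23,28,29,30,31): 1⊕1⊕1⊕0⊕0⊕1⊕1⊕1⊕1⊕0⊕0⊕0⊕0⊕1⊕1⊕0 = 1
s8 (pos 8,9,10,11,12,13,14,15,24,25,26,27,28,29,30,31): 0⊕1⊕1⊕0⊕0⊕1⊕1⊕1⊕0⊕1⊕0⊕1⊕0⊕1⊕1⊕0 = 1
s16 (pos 16,17,18,19,20,21,22,23,24,25,26,27,28,29,30,31): 1⊕0⊕1⊕1⊕1⊕0⊕0⊕0⊕0⊕1⊕0⊕1⊕0⊕1⊕1⊕0 = 0
Syndrome s16…s1 = 01110 → error at position 14.
Flip position 14: 1011110011001111011100001010110 → 1011110011001011011100001010110
Read data bits from positions 3,5,6,7,9,10,11,12,13,14,15,17,18,19,20,21,22,23,24,25,26,27,28,29,30,31: 11101100101011100001010110

11101100101011100001010110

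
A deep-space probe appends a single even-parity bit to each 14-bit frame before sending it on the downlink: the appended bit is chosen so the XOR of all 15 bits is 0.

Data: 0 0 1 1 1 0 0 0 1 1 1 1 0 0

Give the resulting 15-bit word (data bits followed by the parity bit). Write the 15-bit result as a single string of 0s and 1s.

XOR of the 14 data bits: 0⊕0⊕1⊕1⊕1⊕0⊕0⊕0⊕1⊕1⊕1⊕1⊕0⊕0 = 1
Parity bit = 1 (so all 15 bits XOR to 0).

001110001111001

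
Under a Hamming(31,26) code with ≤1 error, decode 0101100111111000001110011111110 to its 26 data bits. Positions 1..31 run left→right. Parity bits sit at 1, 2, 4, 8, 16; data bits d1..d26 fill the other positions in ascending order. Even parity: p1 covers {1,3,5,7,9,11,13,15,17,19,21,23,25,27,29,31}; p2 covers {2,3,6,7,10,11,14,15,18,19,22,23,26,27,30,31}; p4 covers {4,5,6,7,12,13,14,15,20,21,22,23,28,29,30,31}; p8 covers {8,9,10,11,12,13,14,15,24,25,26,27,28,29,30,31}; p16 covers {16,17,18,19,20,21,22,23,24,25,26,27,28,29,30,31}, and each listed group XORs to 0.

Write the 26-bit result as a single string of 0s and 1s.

01001111101001110011111110

s1 (pos 1,3,5,7,9,11,13,15,17,19,21,23,25,27,29,31): 0⊕0⊕1⊕0⊕1⊕1⊕1⊕0⊕0⊕1⊕1⊕0⊕1⊕1⊕1⊕0 = 1
s2 (pos 2,3,6,7,10,11,14,15,18,19,22,23,26,27,30,31): 1⊕0⊕0⊕0⊕1⊕1⊕0⊕0⊕0⊕1⊕0⊕0⊕1⊕1⊕1⊕0 = 1
s4 (pos 4,5,6,7,12,13,14,15,20,21,22,23,28,29,30,31): 1⊕1⊕0⊕0⊕1⊕1⊕0⊕0⊕1⊕1⊕0⊕0⊕1⊕1⊕1⊕0 = 1
s8 (pos 8,9,10,11,12,13,14,15,24,25,26,27,28,29,30,31): 1⊕1⊕1⊕1⊕1⊕1⊕0⊕0⊕1⊕1⊕1⊕1⊕1⊕1⊕1⊕0 = 1
s16 (pos 16,17,18,19,20,21,22,23,24,25,26,27,28,29,30,31): 0⊕0⊕0⊕1⊕1⊕1⊕0⊕0⊕1⊕1⊕1⊕1⊕1⊕1⊕1⊕0 = 0
Syndrome s16…s1 = 01111 → error at position 15.
Flip position 15: 0101100111111000001110011111110 → 0101100111111010001110011111110
Read data bits from positions 3,5,6,7,9,10,11,12,13,14,15,17,18,19,20,21,22,23,24,25,26,27,28,29,30,31: 01001111101001110011111110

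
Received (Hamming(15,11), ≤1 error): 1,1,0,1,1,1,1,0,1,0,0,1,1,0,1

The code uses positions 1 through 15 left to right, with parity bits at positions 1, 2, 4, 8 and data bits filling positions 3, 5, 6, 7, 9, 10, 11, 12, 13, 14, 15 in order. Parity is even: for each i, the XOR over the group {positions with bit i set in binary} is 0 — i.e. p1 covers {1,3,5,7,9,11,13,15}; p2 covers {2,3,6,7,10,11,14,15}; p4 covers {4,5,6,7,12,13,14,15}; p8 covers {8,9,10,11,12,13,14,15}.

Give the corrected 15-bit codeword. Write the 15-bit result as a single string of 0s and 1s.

110011101001101

s1 (pos 1,3,5,7,9,11,13,15): 1⊕0⊕1⊕1⊕1⊕0⊕1⊕1 = 0
s2 (pos 2,3,6,7,10,11,14,15): 1⊕0⊕1⊕1⊕0⊕0⊕0⊕1 = 0
s4 (pos 4,5,6,7,12,13,14,15): 1⊕1⊕1⊕1⊕1⊕1⊕0⊕1 = 1
s8 (pos 8,9,10,11,12,13,14,15): 0⊕1⊕0⊕0⊕1⊕1⊕0⊕1 = 0
Syndrome s8…s1 = 0100 → error at position 4.
Flip position 4: 110111101001101 → 110011101001101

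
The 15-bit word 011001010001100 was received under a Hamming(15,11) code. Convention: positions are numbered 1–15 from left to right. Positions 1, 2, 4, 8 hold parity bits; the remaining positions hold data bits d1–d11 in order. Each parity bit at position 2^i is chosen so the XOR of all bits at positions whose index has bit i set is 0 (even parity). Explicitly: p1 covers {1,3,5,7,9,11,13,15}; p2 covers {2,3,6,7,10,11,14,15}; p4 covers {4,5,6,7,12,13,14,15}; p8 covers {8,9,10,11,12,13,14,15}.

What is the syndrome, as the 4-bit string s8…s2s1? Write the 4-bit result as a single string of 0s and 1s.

1110

s1 (pos 1,3,5,7,9,11,13,15): 0⊕1⊕0⊕0⊕0⊕0⊕1⊕0 = 0
s2 (pos 2,3,6,7,10,11,14,15): 1⊕1⊕1⊕0⊕0⊕0⊕0⊕0 = 1
s4 (pos 4,5,6,7,12,13,14,15): 0⊕0⊕1⊕0⊕1⊕1⊕0⊕0 = 1
s8 (pos 8,9,10,11,12,13,14,15): 1⊕0⊕0⊕0⊕1⊕1⊕0⊕0 = 1
Syndrome s8…s1 = 1110 → error at position 14.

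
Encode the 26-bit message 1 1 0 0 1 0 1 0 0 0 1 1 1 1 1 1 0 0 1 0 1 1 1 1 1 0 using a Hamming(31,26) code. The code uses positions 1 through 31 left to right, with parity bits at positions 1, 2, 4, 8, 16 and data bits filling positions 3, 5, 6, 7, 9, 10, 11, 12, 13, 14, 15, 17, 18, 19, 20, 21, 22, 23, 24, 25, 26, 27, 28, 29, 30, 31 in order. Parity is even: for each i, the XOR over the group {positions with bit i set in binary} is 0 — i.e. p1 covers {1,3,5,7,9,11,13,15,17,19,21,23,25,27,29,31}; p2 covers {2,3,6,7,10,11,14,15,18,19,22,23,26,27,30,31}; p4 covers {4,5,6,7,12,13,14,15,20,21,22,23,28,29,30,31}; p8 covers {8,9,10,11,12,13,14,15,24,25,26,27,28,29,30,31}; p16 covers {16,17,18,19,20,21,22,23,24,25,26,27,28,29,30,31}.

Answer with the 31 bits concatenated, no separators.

Place data at non-parity positions: p1 p2 1 p4 1 0 0 p8 1 0 1 0 0 0 1 p16 1 1 1 1 1 0 0 1 0 1 1 1 1 1 0
p1 (pos 1,3,5,7,9,11,13,15,17,19,21,23,25,27,29,31): XOR of data positions = 1⊕1⊕0⊕1⊕1⊕0⊕1⊕1⊕1⊕1⊕0⊕0⊕1⊕1⊕0 = 0
p2 (pos 2,3,6,7,10,11,14,15,18,19,22,23,26,27,30,31): XOR of data positions = 1⊕0⊕0⊕0⊕1⊕0⊕1⊕1⊕1⊕0⊕0⊕1⊕1⊕1⊕0 = 0
p4 (pos 4,5,6,7,12,13,14,15,20,21,22,23,28,29,30,31): XOR of data positions = 1⊕0⊕0⊕0⊕0⊕0⊕1⊕1⊕1⊕0⊕0⊕1⊕1⊕1⊕0 = 1
p8 (pos 8,9,10,11,12,13,14,15,24,25,26,27,28,29,30,31): XOR of data positions = 1⊕0⊕1⊕0⊕0⊕0⊕1⊕1⊕0⊕1⊕1⊕1⊕1⊕1⊕0 = 1
p16 (pos 16,17,18,19,20,21,22,23,24,25,26,27,28,29,30,31): XOR of data positions = 1⊕1⊕1⊕1⊕1⊕0⊕0⊕1⊕0⊕1⊕1⊕1⊕1⊕1⊕0 = 1
Codeword: 0011100110100011111110010111110

0011100110100011111110010111110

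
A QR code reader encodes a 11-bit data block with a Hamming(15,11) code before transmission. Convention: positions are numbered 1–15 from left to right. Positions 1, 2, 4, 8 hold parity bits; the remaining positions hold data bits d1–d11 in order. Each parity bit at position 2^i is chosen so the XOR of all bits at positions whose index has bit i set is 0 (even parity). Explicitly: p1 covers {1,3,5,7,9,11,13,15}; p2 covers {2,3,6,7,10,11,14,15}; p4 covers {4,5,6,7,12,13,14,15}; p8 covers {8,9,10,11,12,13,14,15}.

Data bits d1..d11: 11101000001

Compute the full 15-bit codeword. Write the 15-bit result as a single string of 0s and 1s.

Place data at non-parity positions: p1 p2 1 p4 1 1 0 p8 1 0 0 0 0 0 1
p1 (pos 1,3,5,7,9,11,13,15): XOR of data positions = 1⊕1⊕0⊕1⊕0⊕0⊕1 = 0
p2 (pos 2,3,6,7,10,11,14,15): XOR of data positions = 1⊕1⊕0⊕0⊕0⊕0⊕1 = 1
p4 (pos 4,5,6,7,12,13,14,15): XOR of data positions = 1⊕1⊕0⊕0⊕0⊕0⊕1 = 1
p8 (pos 8,9,10,11,12,13,14,15): XOR of data positions = 1⊕0⊕0⊕0⊕0⊕0⊕1 = 0
Codeword: 011111001000001

011111001000001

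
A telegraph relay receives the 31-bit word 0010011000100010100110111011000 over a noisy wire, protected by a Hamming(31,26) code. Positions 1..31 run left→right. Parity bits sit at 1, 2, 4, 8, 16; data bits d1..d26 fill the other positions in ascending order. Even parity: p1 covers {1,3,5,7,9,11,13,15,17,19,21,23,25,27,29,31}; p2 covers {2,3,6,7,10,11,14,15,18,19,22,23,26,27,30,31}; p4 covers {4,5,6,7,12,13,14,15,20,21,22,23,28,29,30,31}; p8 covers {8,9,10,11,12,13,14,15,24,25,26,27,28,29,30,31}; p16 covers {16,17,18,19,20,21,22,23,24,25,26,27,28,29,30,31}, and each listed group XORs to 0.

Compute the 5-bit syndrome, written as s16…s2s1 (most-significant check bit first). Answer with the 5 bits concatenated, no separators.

00111

s1 (pos 1,3,5,7,9,11,13,15,17,19,21,23,25,27,29,31): 0⊕1⊕0⊕1⊕0⊕1⊕0⊕1⊕1⊕0⊕1⊕1⊕1⊕1⊕0⊕0 = 1
s2 (pos 2,3,6,7,10,11,14,15,18,19,22,23,26,27,30,31): 0⊕1⊕1⊕1⊕0⊕1⊕0⊕1⊕0⊕0⊕0⊕1⊕0⊕1⊕0⊕0 = 1
s4 (pos 4,5,6,7,12,13,14,15,20,21,22,23,28,29,30,31): 0⊕0⊕1⊕1⊕0⊕0⊕0⊕1⊕1⊕1⊕0⊕1⊕1⊕0⊕0⊕0 = 1
s8 (pos 8,9,10,11,12,13,14,15,24,25,26,27,28,29,30,31): 0⊕0⊕0⊕1⊕0⊕0⊕0⊕1⊕1⊕1⊕0⊕1⊕1⊕0⊕0⊕0 = 0
s16 (pos 16,17,18,19,20,21,22,23,24,25,26,27,28,29,30,31): 0⊕1⊕0⊕0⊕1⊕1⊕0⊕1⊕1⊕1⊕0⊕1⊕1⊕0⊕0⊕0 = 0
Syndrome s16…s1 = 00111 → error at position 7.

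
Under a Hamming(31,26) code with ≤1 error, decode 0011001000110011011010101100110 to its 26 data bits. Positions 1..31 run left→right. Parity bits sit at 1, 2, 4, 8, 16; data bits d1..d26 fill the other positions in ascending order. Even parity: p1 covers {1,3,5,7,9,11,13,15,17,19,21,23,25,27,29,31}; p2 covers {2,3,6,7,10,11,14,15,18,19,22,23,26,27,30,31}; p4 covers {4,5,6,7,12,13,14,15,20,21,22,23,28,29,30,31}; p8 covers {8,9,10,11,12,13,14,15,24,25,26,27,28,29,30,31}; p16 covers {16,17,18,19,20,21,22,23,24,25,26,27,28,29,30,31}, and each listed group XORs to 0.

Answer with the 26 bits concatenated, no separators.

10010011001011010101110110

s1 (pos 1,3,5,7,9,11,13,15,17,19,21,23,25,27,29,31): 0⊕1⊕0⊕1⊕0⊕1⊕0⊕1⊕0⊕1⊕1⊕1⊕1⊕0⊕1⊕0 = 1
s2 (pos 2,3,6,7,10,11,14,15,18,19,22,23,26,27,30,31): 0⊕1⊕0⊕1⊕0⊕1⊕0⊕1⊕1⊕1⊕0⊕1⊕1⊕0⊕1⊕0 = 1
s4 (pos 4,5,6,7,12,13,14,15,20,21,22,23,28,29,30,31): 1⊕0⊕0⊕1⊕1⊕0⊕0⊕1⊕0⊕1⊕0⊕1⊕0⊕1⊕1⊕0 = 0
s8 (pos 8,9,10,11,12,13,14,15,24,25,26,27,28,29,30,31): 0⊕0⊕0⊕1⊕1⊕0⊕0⊕1⊕0⊕1⊕1⊕0⊕0⊕1⊕1⊕0 = 1
s16 (pos 16,17,18,19,20,21,22,23,24,25,26,27,28,29,30,31): 1⊕0⊕1⊕1⊕0⊕1⊕0⊕1⊕0⊕1⊕1⊕0⊕0⊕1⊕1⊕0 = 1
Syndrome s16…s1 = 11011 → error at position 27.
Flip position 27: 0011001000110011011010101100110 → 0011001000110011011010101110110
Read data bits from positions 3,5,6,7,9,10,11,12,13,14,15,17,18,19,20,21,22,23,24,25,26,27,28,29,30,31: 10010011001011010101110110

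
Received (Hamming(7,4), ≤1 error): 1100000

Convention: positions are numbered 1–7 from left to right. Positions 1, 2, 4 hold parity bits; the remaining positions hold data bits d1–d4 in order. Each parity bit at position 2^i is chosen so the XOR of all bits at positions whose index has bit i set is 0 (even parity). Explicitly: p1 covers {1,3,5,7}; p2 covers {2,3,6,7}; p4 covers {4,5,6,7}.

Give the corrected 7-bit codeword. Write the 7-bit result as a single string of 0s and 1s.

s1 (pos 1,3,5,7): 1⊕0⊕0⊕0 = 1
s2 (pos 2,3,6,7): 1⊕0⊕0⊕0 = 1
s4 (pos 4,5,6,7): 0⊕0⊕0⊕0 = 0
Syndrome s4…s1 = 011 → error at position 3.
Flip position 3: 1100000 → 1110000

1110000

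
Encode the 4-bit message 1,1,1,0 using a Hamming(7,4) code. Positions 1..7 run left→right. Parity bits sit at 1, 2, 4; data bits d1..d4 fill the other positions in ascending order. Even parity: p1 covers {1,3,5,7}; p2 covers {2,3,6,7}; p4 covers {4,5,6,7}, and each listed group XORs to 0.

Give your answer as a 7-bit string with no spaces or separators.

Place data at non-parity positions: p1 p2 1 p4 1 1 0
p1 (pos 1,3,5,7): XOR of data positions = 1⊕1⊕0 = 0
p2 (pos 2,3,6,7): XOR of data positions = 1⊕1⊕0 = 0
p4 (pos 4,5,6,7): XOR of data positions = 1⊕1⊕0 = 0
Codeword: 0010110

0010110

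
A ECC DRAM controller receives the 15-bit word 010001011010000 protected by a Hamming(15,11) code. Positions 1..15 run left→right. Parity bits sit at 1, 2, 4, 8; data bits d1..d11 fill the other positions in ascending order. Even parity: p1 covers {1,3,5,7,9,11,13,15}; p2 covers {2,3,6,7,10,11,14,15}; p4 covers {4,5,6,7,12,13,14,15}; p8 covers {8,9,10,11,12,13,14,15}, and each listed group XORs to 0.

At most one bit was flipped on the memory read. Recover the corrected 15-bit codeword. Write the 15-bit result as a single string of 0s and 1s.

s1 (pos 1,3,5,7,9,11,13,15): 0⊕0⊕0⊕0⊕1⊕1⊕0⊕0 = 0
s2 (pos 2,3,6,7,10,11,14,15): 1⊕0⊕1⊕0⊕0⊕1⊕0⊕0 = 1
s4 (pos 4,5,6,7,12,13,14,15): 0⊕0⊕1⊕0⊕0⊕0⊕0⊕0 = 1
s8 (pos 8,9,10,11,12,13,14,15): 1⊕1⊕0⊕1⊕0⊕0⊕0⊕0 = 1
Syndrome s8…s1 = 1110 → error at position 14.
Flip position 14: 010001011010000 → 010001011010010

010001011010010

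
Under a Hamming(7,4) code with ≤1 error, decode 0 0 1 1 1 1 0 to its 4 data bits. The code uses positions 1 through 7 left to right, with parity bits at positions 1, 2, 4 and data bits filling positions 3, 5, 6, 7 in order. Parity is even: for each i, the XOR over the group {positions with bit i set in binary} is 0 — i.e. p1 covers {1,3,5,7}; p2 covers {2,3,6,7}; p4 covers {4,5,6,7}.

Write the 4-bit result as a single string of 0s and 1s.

1110

s1 (pos 1,3,5,7): 0⊕1⊕1⊕0 = 0
s2 (pos 2,3,6,7): 0⊕1⊕1⊕0 = 0
s4 (pos 4,5,6,7): 1⊕1⊕1⊕0 = 1
Syndrome s4…s1 = 100 → error at position 4.
Flip position 4: 0011110 → 0010110
Read data bits from positions 3,5,6,7: 1110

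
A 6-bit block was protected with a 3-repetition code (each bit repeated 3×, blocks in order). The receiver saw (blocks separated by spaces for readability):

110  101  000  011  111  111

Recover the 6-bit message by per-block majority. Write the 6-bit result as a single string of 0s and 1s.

Block 1 (110): 2 ones → 1
Block 2 (101): 2 ones → 1
Block 3 (000): 0 ones → 0
Block 4 (011): 2 ones → 1
Block 5 (111): 3 ones → 1
Block 6 (111): 3 ones → 1

110111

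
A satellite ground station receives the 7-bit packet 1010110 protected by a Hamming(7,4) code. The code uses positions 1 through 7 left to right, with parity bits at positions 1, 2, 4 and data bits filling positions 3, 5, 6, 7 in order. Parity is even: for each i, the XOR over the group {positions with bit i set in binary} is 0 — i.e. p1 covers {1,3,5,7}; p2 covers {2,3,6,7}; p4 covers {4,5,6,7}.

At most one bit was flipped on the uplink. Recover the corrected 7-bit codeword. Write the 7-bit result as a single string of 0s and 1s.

0010110

s1 (pos 1,3,5,7): 1⊕1⊕1⊕0 = 1
s2 (pos 2,3,6,7): 0⊕1⊕1⊕0 = 0
s4 (pos 4,5,6,7): 0⊕1⊕1⊕0 = 0
Syndrome s4…s1 = 001 → error at position 1.
Flip position 1: 1010110 → 0010110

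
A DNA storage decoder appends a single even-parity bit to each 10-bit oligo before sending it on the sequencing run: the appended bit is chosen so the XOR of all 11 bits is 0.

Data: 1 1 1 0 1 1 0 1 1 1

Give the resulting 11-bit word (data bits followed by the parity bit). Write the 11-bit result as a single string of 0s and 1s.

11101101110

XOR of the 10 data bits: 1⊕1⊕1⊕0⊕1⊕1⊕0⊕1⊕1⊕1 = 0
Parity bit = 0 (so all 11 bits XOR to 0).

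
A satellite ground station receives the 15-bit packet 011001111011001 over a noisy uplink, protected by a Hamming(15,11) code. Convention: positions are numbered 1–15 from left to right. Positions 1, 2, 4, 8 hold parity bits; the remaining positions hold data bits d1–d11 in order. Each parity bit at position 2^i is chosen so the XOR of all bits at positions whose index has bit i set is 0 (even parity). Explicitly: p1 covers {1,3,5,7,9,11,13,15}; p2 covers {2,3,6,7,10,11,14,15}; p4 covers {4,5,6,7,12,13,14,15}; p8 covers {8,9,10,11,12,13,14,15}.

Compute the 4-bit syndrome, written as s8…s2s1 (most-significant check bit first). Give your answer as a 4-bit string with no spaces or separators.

1001

s1 (pos 1,3,5,7,9,11,13,15): 0⊕1⊕0⊕1⊕1⊕1⊕0⊕1 = 1
s2 (pos 2,3,6,7,10,11,14,15): 1⊕1⊕1⊕1⊕0⊕1⊕0⊕1 = 0
s4 (pos 4,5,6,7,12,13,14,15): 0⊕0⊕1⊕1⊕1⊕0⊕0⊕1 = 0
s8 (pos 8,9,10,11,12,13,14,15): 1⊕1⊕0⊕1⊕1⊕0⊕0⊕1 = 1
Syndrome s8…s1 = 1001 → error at position 9.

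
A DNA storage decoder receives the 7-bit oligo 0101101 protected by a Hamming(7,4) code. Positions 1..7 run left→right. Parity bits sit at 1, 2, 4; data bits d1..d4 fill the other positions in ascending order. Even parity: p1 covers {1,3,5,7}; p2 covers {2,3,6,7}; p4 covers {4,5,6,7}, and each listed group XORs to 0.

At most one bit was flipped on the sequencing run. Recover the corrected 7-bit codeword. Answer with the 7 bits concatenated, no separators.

0100101

s1 (pos 1,3,5,7): 0⊕0⊕1⊕1 = 0
s2 (pos 2,3,6,7): 1⊕0⊕0⊕1 = 0
s4 (pos 4,5,6,7): 1⊕1⊕0⊕1 = 1
Syndrome s4…s1 = 100 → error at position 4.
Flip position 4: 0101101 → 0100101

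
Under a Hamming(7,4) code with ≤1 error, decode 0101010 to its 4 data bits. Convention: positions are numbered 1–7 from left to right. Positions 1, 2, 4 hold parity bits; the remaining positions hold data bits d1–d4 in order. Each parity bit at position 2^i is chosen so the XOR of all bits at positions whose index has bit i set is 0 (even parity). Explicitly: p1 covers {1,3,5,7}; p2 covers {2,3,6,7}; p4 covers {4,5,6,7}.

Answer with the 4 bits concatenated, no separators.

s1 (pos 1,3,5,7): 0⊕0⊕0⊕0 = 0
s2 (pos 2,3,6,7): 1⊕0⊕1⊕0 = 0
s4 (pos 4,5,6,7): 1⊕0⊕1⊕0 = 0
Syndrome s4…s1 = 000 → no error.
Read data bits from positions 3,5,6,7: 0010

0010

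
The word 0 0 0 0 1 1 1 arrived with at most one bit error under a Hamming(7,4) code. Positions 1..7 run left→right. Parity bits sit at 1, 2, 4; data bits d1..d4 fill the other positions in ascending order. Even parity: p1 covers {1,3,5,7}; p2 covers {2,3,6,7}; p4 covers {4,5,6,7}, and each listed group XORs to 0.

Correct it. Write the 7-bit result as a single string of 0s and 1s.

0001111

s1 (pos 1,3,5,7): 0⊕0⊕1⊕1 = 0
s2 (pos 2,3,6,7): 0⊕0⊕1⊕1 = 0
s4 (pos 4,5,6,7): 0⊕1⊕1⊕1 = 1
Syndrome s4…s1 = 100 → error at position 4.
Flip position 4: 0000111 → 0001111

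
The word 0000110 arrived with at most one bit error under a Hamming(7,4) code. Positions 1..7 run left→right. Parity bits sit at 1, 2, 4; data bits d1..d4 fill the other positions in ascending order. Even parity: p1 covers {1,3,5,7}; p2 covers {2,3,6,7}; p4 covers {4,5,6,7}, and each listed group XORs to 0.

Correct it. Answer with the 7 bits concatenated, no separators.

0010110

s1 (pos 1,3,5,7): 0⊕0⊕1⊕0 = 1
s2 (pos 2,3,6,7): 0⊕0⊕1⊕0 = 1
s4 (pos 4,5,6,7): 0⊕1⊕1⊕0 = 0
Syndrome s4…s1 = 011 → error at position 3.
Flip position 3: 0000110 → 0010110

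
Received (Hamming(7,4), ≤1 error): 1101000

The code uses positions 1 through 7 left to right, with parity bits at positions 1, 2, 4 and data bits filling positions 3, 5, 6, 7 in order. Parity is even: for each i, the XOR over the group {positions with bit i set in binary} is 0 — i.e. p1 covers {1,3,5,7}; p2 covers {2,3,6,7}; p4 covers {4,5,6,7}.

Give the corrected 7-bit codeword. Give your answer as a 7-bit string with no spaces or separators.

1101001

s1 (pos 1,3,5,7): 1⊕0⊕0⊕0 = 1
s2 (pos 2,3,6,7): 1⊕0⊕0⊕0 = 1
s4 (pos 4,5,6,7): 1⊕0⊕0⊕0 = 1
Syndrome s4…s1 = 111 → error at position 7.
Flip position 7: 1101000 → 1101001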